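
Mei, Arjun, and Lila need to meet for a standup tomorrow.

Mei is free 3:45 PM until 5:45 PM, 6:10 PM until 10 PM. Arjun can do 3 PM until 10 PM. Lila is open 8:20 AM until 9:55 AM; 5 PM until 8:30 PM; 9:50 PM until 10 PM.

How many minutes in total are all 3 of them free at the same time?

195

Mei ∩ Arjun: 15:45-17:45, 18:10-22:00.
Mei ∩ Arjun ∩ Lila: 17:00-17:45, 18:10-20:30, 21:50-22:00.
Those are the intersection windows.
Summing the common windows: 45 + 140 + 10 = 195 minutes.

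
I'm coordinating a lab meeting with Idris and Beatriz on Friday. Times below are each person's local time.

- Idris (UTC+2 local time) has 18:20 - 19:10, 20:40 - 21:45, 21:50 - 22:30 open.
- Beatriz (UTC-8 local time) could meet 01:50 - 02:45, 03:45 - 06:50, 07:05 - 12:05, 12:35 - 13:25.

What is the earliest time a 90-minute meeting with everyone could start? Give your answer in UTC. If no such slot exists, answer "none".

Idris in UTC: 16:20-17:10, 18:40-19:45, 19:50-20:30 (subtract 2h to convert from UTC+2).
Beatriz in UTC: 09:50-10:45, 11:45-14:50, 15:05-20:05, 20:35-21:25 (add 8h to convert from UTC-8).
Idris ∩ Beatriz: 16:20-17:10, 18:40-19:45, 19:50-20:05.
No common window is at least 90 minutes long.

none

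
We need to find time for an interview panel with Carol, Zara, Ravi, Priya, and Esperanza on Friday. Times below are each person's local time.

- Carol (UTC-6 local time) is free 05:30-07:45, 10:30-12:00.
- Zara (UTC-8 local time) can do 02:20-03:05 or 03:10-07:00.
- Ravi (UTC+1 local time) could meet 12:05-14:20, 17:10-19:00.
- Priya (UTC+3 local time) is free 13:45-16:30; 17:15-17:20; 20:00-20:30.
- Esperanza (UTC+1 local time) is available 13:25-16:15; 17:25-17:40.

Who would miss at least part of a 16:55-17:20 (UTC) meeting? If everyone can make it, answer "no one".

Esperanza, Priya, Zara

Carol in UTC: 11:30-13:45, 16:30-18:00 (add 6h to convert from UTC-6).
Zara in UTC: 10:20-11:05, 11:10-15:00 (add 8h to convert from UTC-8).
Ravi in UTC: 11:05-13:20, 16:10-18:00 (subtract 1h to convert from UTC+1).
Priya in UTC: 10:45-13:30, 14:15-14:20, 17:00-17:30 (subtract 3h to convert from UTC+3).
Esperanza in UTC: 12:25-15:15, 16:25-16:40 (subtract 1h to convert from UTC+1).
Carol: free for 16:55-17:20. Zara: not fully free for 16:55-17:20. Ravi: free for 16:55-17:20. Priya: not fully free for 16:55-17:20. Esperanza: not fully free for 16:55-17:20.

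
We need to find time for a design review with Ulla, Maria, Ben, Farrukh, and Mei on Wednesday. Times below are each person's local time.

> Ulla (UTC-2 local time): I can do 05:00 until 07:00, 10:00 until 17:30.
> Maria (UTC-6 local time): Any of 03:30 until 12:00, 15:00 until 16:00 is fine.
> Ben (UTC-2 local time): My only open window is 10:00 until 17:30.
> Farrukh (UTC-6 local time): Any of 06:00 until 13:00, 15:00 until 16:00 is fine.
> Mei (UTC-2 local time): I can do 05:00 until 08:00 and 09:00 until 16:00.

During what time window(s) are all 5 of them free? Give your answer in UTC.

Ulla in UTC: 07:00-09:00, 12:00-19:30 (add 2h to convert from UTC-2).
Maria in UTC: 09:30-18:00, 21:00-22:00 (add 6h to convert from UTC-6).
Ben in UTC: 12:00-19:30 (add 2h to convert from UTC-2).
Farrukh in UTC: 12:00-19:00, 21:00-22:00 (add 6h to convert from UTC-6).
Mei in UTC: 07:00-10:00, 11:00-18:00 (add 2h to convert from UTC-2).
Ulla ∩ Maria: 12:00-18:00.
Ulla ∩ Maria ∩ Ben: 12:00-18:00.
Ulla ∩ Maria ∩ Ben ∩ Farrukh: 12:00-18:00.
Ulla ∩ Maria ∩ Ben ∩ Farrukh ∩ Mei: 12:00-18:00.

12:00-18:00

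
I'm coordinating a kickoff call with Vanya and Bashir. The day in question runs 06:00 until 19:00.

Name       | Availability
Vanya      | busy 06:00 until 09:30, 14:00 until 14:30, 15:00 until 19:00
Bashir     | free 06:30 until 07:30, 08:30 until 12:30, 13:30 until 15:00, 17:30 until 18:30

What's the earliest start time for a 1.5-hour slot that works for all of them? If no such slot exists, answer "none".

Vanya free: 09:30-14:00, 14:30-15:00 (invert busy blocks within the working day).
Bashir free: 06:30-07:30, 08:30-12:30, 13:30-15:00, 17:30-18:30.
Vanya ∩ Bashir: 09:30-12:30, 13:30-14:00, 14:30-15:00.
The first common window of at least 90 minutes is 09:30-12:30, so the earliest start is 09:30.

09:30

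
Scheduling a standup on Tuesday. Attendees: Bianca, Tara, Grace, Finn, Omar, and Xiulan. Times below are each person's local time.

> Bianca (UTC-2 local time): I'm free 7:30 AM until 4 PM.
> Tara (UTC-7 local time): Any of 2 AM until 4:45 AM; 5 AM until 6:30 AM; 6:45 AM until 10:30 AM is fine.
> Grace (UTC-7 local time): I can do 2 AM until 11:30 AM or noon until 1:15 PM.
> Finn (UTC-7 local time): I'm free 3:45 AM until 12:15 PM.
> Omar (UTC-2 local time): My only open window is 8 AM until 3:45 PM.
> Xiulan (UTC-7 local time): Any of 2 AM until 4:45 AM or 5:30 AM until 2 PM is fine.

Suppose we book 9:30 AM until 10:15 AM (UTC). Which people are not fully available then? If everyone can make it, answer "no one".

Bianca in UTC: 09:30-18:00 (add 2h to convert from UTC-2).
Tara in UTC: 09:00-11:45, 12:00-13:30, 13:45-17:30 (add 7h to convert from UTC-7).
Grace in UTC: 09:00-18:30, 19:00-20:15 (add 7h to convert from UTC-7).
Finn in UTC: 10:45-19:15 (add 7h to convert from UTC-7).
Omar in UTC: 10:00-17:45 (add 2h to convert from UTC-2).
Xiulan in UTC: 09:00-11:45, 12:30-21:00 (add 7h to convert from UTC-7).
Bianca: free for 09:30-10:15. Tara: free for 09:30-10:15. Grace: free for 09:30-10:15. Finn: not fully free for 09:30-10:15. Omar: not fully free for 09:30-10:15. Xiulan: free for 09:30-10:15.

Finn, Omar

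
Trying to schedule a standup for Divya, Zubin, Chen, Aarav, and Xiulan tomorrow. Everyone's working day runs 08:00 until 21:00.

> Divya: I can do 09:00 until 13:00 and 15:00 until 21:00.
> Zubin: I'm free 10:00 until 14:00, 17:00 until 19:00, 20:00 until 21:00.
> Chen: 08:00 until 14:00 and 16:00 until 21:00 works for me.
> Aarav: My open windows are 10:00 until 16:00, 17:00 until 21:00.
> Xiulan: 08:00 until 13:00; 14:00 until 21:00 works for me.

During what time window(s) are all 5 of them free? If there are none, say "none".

10:00-13:00, 17:00-19:00, 20:00-21:00

Divya ∩ Zubin: 10:00-13:00, 17:00-19:00, 20:00-21:00.
Divya ∩ Zubin ∩ Chen: 10:00-13:00, 17:00-19:00, 20:00-21:00.
Divya ∩ Zubin ∩ Chen ∩ Aarav: 10:00-13:00, 17:00-19:00, 20:00-21:00.
Divya ∩ Zubin ∩ Chen ∩ Aarav ∩ Xiulan: 10:00-13:00, 17:00-19:00, 20:00-21:00.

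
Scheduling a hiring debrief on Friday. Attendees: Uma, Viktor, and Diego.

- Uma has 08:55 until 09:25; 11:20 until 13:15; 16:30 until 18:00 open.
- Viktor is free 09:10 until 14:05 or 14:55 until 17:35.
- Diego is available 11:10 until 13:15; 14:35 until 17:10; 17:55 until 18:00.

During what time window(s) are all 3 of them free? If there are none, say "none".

Uma ∩ Viktor: 09:10-09:25, 11:20-13:15, 16:30-17:35.
Uma ∩ Viktor ∩ Diego: 11:20-13:15, 16:30-17:10.
So the common availability across everyone is 11:20-13:15, 16:30-17:10.

11:20-13:15, 16:30-17:10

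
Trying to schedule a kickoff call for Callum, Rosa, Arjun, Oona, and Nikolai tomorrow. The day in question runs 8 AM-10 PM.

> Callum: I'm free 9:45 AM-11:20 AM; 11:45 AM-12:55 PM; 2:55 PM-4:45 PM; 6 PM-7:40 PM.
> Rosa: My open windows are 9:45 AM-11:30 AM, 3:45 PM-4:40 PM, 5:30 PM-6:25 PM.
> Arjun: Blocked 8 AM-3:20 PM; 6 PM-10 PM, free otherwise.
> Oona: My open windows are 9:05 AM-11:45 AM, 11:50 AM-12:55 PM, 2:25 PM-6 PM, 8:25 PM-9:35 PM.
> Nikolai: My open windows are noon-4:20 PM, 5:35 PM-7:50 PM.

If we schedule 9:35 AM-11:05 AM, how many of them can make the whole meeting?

Callum free: 09:45-11:20, 11:45-12:55, 14:55-16:45, 18:00-19:40.
Rosa free: 09:45-11:30, 15:45-16:40, 17:30-18:25.
Arjun free: 15:20-18:00 (invert busy blocks within the working day).
Oona free: 09:05-11:45, 11:50-12:55, 14:25-18:00, 20:25-21:35.
Nikolai free: 12:00-16:20, 17:35-19:50.
Oona can make the full 09:35-11:05 slot — that's 1.

1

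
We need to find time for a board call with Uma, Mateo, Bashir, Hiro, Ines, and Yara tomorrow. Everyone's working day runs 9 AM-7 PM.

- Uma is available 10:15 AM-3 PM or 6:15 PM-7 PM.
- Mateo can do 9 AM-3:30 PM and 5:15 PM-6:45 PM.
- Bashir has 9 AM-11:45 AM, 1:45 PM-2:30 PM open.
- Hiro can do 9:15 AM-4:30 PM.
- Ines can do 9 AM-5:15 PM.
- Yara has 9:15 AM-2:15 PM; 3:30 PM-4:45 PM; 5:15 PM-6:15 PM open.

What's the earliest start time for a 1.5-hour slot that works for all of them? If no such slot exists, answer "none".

Uma ∩ Mateo: 10:15-15:00, 18:15-18:45.
Uma ∩ Mateo ∩ Bashir: 10:15-11:45, 13:45-14:30.
Uma ∩ Mateo ∩ Bashir ∩ Hiro: 10:15-11:45, 13:45-14:30.
Uma ∩ Mateo ∩ Bashir ∩ Hiro ∩ Ines: 10:15-11:45, 13:45-14:30.
Uma ∩ Mateo ∩ Bashir ∩ Hiro ∩ Ines ∩ Yara: 10:15-11:45, 13:45-14:15.
The first common window of at least 90 minutes is 10:15-11:45, so the earliest start is 10:15.

10:15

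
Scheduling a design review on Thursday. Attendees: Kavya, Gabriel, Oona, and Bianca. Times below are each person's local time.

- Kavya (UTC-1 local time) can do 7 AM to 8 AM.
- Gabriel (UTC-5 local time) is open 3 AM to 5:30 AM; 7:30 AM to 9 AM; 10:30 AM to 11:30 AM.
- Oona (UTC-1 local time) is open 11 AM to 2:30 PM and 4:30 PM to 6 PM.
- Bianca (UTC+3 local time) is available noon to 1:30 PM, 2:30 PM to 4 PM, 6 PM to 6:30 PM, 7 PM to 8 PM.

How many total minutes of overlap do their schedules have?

0

Kavya in UTC: 08:00-09:00 (add 1h to convert from UTC-1).
Gabriel in UTC: 08:00-10:30, 12:30-14:00, 15:30-16:30 (add 5h to convert from UTC-5).
Oona in UTC: 12:00-15:30, 17:30-19:00 (add 1h to convert from UTC-1).
Bianca in UTC: 09:00-10:30, 11:30-13:00, 15:00-15:30, 16:00-17:00 (subtract 3h to convert from UTC+3).
Kavya ∩ Gabriel: 08:00-09:00.
Kavya ∩ Gabriel ∩ Oona: ∅.
Kavya ∩ Gabriel ∩ Oona ∩ Bianca: ∅.
There is no time when everyone is free.
There is no common window, so the total is 0 minutes.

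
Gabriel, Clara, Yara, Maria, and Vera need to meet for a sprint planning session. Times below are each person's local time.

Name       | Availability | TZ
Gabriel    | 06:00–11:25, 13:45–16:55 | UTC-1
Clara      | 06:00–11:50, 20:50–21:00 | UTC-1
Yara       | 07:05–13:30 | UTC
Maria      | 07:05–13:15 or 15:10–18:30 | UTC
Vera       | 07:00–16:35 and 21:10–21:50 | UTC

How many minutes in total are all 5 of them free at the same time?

320

Gabriel in UTC: 07:00-12:25, 14:45-17:55 (add 1h to convert from UTC-1).
Clara in UTC: 07:00-12:50, 21:50-22:00 (add 1h to convert from UTC-1).
Yara in UTC: 07:05-13:30.
Maria in UTC: 07:05-13:15, 15:10-18:30.
Vera in UTC: 07:00-16:35, 21:10-21:50.
Gabriel ∩ Clara: 07:00-12:25.
Gabriel ∩ Clara ∩ Yara: 07:05-12:25.
Gabriel ∩ Clara ∩ Yara ∩ Maria: 07:05-12:25.
Gabriel ∩ Clara ∩ Yara ∩ Maria ∩ Vera: 07:05-12:25.
Those are the intersection windows.
That's a single block of 320 minutes.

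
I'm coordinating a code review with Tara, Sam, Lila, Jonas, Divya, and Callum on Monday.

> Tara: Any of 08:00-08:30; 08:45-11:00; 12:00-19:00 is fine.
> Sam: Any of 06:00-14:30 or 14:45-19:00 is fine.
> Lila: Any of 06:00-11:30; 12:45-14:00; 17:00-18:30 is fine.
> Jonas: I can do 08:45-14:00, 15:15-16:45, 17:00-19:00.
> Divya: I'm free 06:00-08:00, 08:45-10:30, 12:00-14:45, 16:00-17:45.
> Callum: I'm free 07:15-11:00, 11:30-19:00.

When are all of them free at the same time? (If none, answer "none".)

08:45-10:30, 12:45-14:00, 17:00-17:45

Tara ∩ Sam: 08:00-08:30, 08:45-11:00, 12:00-14:30, 14:45-19:00.
Tara ∩ Sam ∩ Lila: 08:00-08:30, 08:45-11:00, 12:45-14:00, 17:00-18:30.
Tara ∩ Sam ∩ Lila ∩ Jonas: 08:45-11:00, 12:45-14:00, 17:00-18:30.
Tara ∩ Sam ∩ Lila ∩ Jonas ∩ Divya: 08:45-10:30, 12:45-14:00, 17:00-17:45.
Tara ∩ Sam ∩ Lila ∩ Jonas ∩ Divya ∩ Callum: 08:45-10:30, 12:45-14:00, 17:00-17:45.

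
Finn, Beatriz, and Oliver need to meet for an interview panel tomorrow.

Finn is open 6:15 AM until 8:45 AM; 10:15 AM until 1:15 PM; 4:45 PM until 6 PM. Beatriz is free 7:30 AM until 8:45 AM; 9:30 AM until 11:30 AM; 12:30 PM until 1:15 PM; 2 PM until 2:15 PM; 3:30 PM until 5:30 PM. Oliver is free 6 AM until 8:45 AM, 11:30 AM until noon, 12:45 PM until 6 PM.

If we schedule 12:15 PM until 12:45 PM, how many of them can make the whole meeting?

1

Finn can make the full 12:15-12:45 slot — that's 1.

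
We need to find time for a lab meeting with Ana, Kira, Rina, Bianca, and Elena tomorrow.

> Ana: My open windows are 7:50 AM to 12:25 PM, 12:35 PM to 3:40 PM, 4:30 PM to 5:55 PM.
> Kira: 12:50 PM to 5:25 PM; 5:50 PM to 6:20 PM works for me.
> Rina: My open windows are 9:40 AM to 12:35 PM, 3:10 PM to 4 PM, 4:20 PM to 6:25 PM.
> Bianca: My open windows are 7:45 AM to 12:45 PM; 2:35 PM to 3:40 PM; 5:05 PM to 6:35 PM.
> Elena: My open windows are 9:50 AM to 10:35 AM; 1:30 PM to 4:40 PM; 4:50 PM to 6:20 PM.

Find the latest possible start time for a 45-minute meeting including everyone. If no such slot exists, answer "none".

none

Ana ∩ Kira: 12:50-15:40, 16:30-17:25, 17:50-17:55.
Ana ∩ Kira ∩ Rina: 15:10-15:40, 16:30-17:25, 17:50-17:55.
Ana ∩ Kira ∩ Rina ∩ Bianca: 15:10-15:40, 17:05-17:25, 17:50-17:55.
Ana ∩ Kira ∩ Rina ∩ Bianca ∩ Elena: 15:10-15:40, 17:05-17:25, 17:50-17:55.
No common window is at least 45 minutes long.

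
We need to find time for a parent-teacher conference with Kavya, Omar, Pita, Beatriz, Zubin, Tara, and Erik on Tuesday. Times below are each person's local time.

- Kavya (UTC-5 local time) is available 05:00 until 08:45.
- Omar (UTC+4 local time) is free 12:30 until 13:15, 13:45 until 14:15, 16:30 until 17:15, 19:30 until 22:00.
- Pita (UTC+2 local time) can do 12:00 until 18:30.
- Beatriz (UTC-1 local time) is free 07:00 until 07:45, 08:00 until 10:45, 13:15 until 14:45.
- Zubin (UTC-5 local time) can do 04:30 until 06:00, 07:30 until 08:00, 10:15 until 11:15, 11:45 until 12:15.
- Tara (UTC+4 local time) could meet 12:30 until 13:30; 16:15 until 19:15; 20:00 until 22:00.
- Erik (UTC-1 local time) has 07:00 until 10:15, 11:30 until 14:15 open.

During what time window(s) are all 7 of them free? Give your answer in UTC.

Kavya in UTC: 10:00-13:45 (add 5h to convert from UTC-5).
Omar in UTC: 08:30-09:15, 09:45-10:15, 12:30-13:15, 15:30-18:00 (subtract 4h to convert from UTC+4).
Pita in UTC: 10:00-16:30 (subtract 2h to convert from UTC+2).
Beatriz in UTC: 08:00-08:45, 09:00-11:45, 14:15-15:45 (add 1h to convert from UTC-1).
Zubin in UTC: 09:30-11:00, 12:30-13:00, 15:15-16:15, 16:45-17:15 (add 5h to convert from UTC-5).
Tara in UTC: 08:30-09:30, 12:15-15:15, 16:00-18:00 (subtract 4h to convert from UTC+4).
Erik in UTC: 08:00-11:15, 12:30-15:15 (add 1h to convert from UTC-1).
Kavya ∩ Omar: 10:00-10:15, 12:30-13:15.
Kavya ∩ Omar ∩ Pita: 10:00-10:15, 12:30-13:15.
Kavya ∩ Omar ∩ Pita ∩ Beatriz: 10:00-10:15.
Kavya ∩ Omar ∩ Pita ∩ Beatriz ∩ Zubin: 10:00-10:15.
Kavya ∩ Omar ∩ Pita ∩ Beatriz ∩ Zubin ∩ Tara: ∅.
Kavya ∩ Omar ∩ Pita ∩ Beatriz ∩ Zubin ∩ Tara ∩ Erik: ∅.
There is no time when everyone is free.

none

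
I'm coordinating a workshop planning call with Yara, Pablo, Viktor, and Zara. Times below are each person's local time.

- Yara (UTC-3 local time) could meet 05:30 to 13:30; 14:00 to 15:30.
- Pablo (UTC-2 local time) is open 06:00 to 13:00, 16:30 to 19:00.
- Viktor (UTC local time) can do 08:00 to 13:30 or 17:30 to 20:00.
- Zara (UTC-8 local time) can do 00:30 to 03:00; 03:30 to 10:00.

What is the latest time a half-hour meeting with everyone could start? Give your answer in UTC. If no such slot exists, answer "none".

13:00

Yara in UTC: 08:30-16:30, 17:00-18:30 (add 3h to convert from UTC-3).
Pablo in UTC: 08:00-15:00, 18:30-21:00 (add 2h to convert from UTC-2).
Viktor in UTC: 08:00-13:30, 17:30-20:00.
Zara in UTC: 08:30-11:00, 11:30-18:00 (add 8h to convert from UTC-8).
Yara ∩ Pablo: 08:30-15:00.
Yara ∩ Pablo ∩ Viktor: 08:30-13:30.
Yara ∩ Pablo ∩ Viktor ∩ Zara: 08:30-11:00, 11:30-13:30.
The last common window of at least 30 minutes is 11:30-13:30; a 30-minute meeting can start as late as 13:00 and still end by 13:30.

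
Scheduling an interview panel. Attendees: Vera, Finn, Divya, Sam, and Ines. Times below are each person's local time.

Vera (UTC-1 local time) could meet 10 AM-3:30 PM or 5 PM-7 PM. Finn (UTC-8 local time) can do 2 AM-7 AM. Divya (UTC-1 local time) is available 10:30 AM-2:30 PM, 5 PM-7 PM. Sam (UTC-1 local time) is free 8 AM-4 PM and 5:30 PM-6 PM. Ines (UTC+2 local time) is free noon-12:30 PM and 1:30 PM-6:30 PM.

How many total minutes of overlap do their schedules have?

210

Vera in UTC: 11:00-16:30, 18:00-20:00 (add 1h to convert from UTC-1).
Finn in UTC: 10:00-15:00 (add 8h to convert from UTC-8).
Divya in UTC: 11:30-15:30, 18:00-20:00 (add 1h to convert from UTC-1).
Sam in UTC: 09:00-17:00, 18:30-19:00 (add 1h to convert from UTC-1).
Ines in UTC: 10:00-10:30, 11:30-16:30 (subtract 2h to convert from UTC+2).
Vera ∩ Finn: 11:00-15:00.
Vera ∩ Finn ∩ Divya: 11:30-15:00.
Vera ∩ Finn ∩ Divya ∩ Sam: 11:30-15:00.
Vera ∩ Finn ∩ Divya ∩ Sam ∩ Ines: 11:30-15:00.
That's a single block of 210 minutes.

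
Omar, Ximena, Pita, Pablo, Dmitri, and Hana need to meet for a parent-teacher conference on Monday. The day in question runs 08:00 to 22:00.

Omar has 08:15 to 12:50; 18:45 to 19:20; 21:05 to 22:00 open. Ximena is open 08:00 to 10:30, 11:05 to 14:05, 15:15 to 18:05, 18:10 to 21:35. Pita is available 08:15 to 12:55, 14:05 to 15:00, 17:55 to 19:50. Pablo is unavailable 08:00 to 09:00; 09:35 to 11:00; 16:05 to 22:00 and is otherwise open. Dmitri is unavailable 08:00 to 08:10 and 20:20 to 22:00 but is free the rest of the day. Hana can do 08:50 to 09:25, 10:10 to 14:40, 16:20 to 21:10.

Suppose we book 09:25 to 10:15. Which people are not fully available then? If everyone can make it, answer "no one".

Hana, Pablo

Omar free: 08:15-12:50, 18:45-19:20, 21:05-22:00.
Ximena free: 08:00-10:30, 11:05-14:05, 15:15-18:05, 18:10-21:35.
Pita free: 08:15-12:55, 14:05-15:00, 17:55-19:50.
Pablo free: 09:00-09:35, 11:00-16:05 (invert busy blocks within the working day).
Dmitri free: 08:10-20:20 (invert busy blocks within the working day).
Hana free: 08:50-09:25, 10:10-14:40, 16:20-21:10.
Omar: free for 09:25-10:15. Ximena: free for 09:25-10:15. Pita: free for 09:25-10:15. Pablo: not fully free for 09:25-10:15. Dmitri: free for 09:25-10:15. Hana: not fully free for 09:25-10:15.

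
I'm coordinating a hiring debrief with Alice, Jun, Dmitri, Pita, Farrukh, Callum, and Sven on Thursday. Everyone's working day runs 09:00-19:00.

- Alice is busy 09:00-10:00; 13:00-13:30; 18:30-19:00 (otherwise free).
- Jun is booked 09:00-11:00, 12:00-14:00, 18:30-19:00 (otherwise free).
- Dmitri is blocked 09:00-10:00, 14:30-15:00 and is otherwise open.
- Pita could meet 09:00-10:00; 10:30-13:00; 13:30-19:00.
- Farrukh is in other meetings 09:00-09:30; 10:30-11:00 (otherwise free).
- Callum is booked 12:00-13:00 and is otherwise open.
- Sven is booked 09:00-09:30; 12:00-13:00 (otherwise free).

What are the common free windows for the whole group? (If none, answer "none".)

11:00-12:00, 14:00-14:30, 15:00-18:30

Alice free: 10:00-13:00, 13:30-18:30 (invert busy blocks within the working day).
Jun free: 11:00-12:00, 14:00-18:30 (invert busy blocks within the working day).
Dmitri free: 10:00-14:30, 15:00-19:00 (invert busy blocks within the working day).
Pita free: 09:00-10:00, 10:30-13:00, 13:30-19:00.
Farrukh free: 09:30-10:30, 11:00-19:00 (invert busy blocks within the working day).
Callum free: 09:00-12:00, 13:00-19:00 (invert busy blocks within the working day).
Sven free: 09:30-12:00, 13:00-19:00 (invert busy blocks within the working day).
Alice ∩ Jun: 11:00-12:00, 14:00-18:30.
Alice ∩ Jun ∩ Dmitri: 11:00-12:00, 14:00-14:30, 15:00-18:30.
Alice ∩ Jun ∩ Dmitri ∩ Pita: 11:00-12:00, 14:00-14:30, 15:00-18:30.
Alice ∩ Jun ∩ Dmitri ∩ Pita ∩ Farrukh: 11:00-12:00, 14:00-14:30, 15:00-18:30.
Alice ∩ Jun ∩ Dmitri ∩ Pita ∩ Farrukh ∩ Callum: 11:00-12:00, 14:00-14:30, 15:00-18:30.
Alice ∩ Jun ∩ Dmitri ∩ Pita ∩ Farrukh ∩ Callum ∩ Sven: 11:00-12:00, 14:00-14:30, 15:00-18:30.
So the common availability across everyone is 11:00-12:00, 14:00-14:30, 15:00-18:30.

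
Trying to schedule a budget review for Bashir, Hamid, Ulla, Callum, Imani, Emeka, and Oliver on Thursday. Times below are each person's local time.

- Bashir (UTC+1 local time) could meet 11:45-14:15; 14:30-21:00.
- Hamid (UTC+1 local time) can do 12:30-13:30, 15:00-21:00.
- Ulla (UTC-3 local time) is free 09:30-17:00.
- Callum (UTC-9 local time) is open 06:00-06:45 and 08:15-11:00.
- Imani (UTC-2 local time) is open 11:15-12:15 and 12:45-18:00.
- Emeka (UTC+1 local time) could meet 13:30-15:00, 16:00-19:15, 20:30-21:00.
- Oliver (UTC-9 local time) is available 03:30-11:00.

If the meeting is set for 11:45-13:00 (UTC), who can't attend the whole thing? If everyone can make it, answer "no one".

Bashir in UTC: 10:45-13:15, 13:30-20:00 (subtract 1h to convert from UTC+1).
Hamid in UTC: 11:30-12:30, 14:00-20:00 (subtract 1h to convert from UTC+1).
Ulla in UTC: 12:30-20:00 (add 3h to convert from UTC-3).
Callum in UTC: 15:00-15:45, 17:15-20:00 (add 9h to convert from UTC-9).
Imani in UTC: 13:15-14:15, 14:45-20:00 (add 2h to convert from UTC-2).
Emeka in UTC: 12:30-14:00, 15:00-18:15, 19:30-20:00 (subtract 1h to convert from UTC+1).
Oliver in UTC: 12:30-20:00 (add 9h to convert from UTC-9).
Bashir: free for 11:45-13:00. Hamid: not fully free for 11:45-13:00. Ulla: not fully free for 11:45-13:00. Callum: not fully free for 11:45-13:00. Imani: not fully free for 11:45-13:00. Emeka: not fully free for 11:45-13:00. Oliver: not fully free for 11:45-13:00.

Callum, Emeka, Hamid, Imani, Oliver, Ulla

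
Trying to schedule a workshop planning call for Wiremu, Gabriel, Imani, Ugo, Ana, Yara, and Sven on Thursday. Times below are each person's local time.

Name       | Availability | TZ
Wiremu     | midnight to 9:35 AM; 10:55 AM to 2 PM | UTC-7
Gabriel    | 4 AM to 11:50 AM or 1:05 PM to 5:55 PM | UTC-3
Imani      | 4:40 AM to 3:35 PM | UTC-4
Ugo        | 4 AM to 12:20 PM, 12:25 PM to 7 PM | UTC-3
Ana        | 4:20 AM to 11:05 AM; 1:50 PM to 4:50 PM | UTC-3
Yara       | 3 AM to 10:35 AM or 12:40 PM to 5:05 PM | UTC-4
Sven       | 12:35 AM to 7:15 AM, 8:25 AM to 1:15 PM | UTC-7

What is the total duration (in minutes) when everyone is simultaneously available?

Wiremu in UTC: 07:00-16:35, 17:55-21:00 (add 7h to convert from UTC-7).
Gabriel in UTC: 07:00-14:50, 16:05-20:55 (add 3h to convert from UTC-3).
Imani in UTC: 08:40-19:35 (add 4h to convert from UTC-4).
Ugo in UTC: 07:00-15:20, 15:25-22:00 (add 3h to convert from UTC-3).
Ana in UTC: 07:20-14:05, 16:50-19:50 (add 3h to convert from UTC-3).
Yara in UTC: 07:00-14:35, 16:40-21:05 (add 4h to convert from UTC-4).
Sven in UTC: 07:35-14:15, 15:25-20:15 (add 7h to convert from UTC-7).
Wiremu ∩ Gabriel: 07:00-14:50, 16:05-16:35, 17:55-20:55.
Wiremu ∩ Gabriel ∩ Imani: 08:40-14:50, 16:05-16:35, 17:55-19:35.
Wiremu ∩ Gabriel ∩ Imani ∩ Ugo: 08:40-14:50, 16:05-16:35, 17:55-19:35.
Wiremu ∩ Gabriel ∩ Imani ∩ Ugo ∩ Ana: 08:40-14:05, 17:55-19:35.
Wiremu ∩ Gabriel ∩ Imani ∩ Ugo ∩ Ana ∩ Yara: 08:40-14:05, 17:55-19:35.
Wiremu ∩ Gabriel ∩ Imani ∩ Ugo ∩ Ana ∩ Yara ∩ Sven: 08:40-14:05, 17:55-19:35.
So the common availability across everyone is 08:40-14:05, 17:55-19:35.
Summing the common windows: 325 + 100 = 425 minutes.

425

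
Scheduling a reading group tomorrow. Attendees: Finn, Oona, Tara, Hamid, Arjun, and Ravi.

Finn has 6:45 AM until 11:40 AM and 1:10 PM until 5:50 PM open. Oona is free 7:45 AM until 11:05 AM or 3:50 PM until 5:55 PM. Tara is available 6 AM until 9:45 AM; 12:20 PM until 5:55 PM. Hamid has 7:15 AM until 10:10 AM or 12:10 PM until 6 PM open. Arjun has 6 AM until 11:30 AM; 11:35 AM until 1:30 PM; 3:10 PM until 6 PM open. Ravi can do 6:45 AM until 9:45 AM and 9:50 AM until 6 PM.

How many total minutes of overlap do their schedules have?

240

Finn ∩ Oona: 07:45-11:05, 15:50-17:50.
Finn ∩ Oona ∩ Tara: 07:45-09:45, 15:50-17:50.
Finn ∩ Oona ∩ Tara ∩ Hamid: 07:45-09:45, 15:50-17:50.
Finn ∩ Oona ∩ Tara ∩ Hamid ∩ Arjun: 07:45-09:45, 15:50-17:50.
Finn ∩ Oona ∩ Tara ∩ Hamid ∩ Arjun ∩ Ravi: 07:45-09:45, 15:50-17:50.
Those are the intersection windows.
Summing the common windows: 120 + 120 = 240 minutes.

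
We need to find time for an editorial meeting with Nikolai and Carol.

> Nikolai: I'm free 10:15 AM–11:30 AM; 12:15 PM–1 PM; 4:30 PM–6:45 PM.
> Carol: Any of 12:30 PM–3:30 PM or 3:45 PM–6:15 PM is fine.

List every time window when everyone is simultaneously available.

Nikolai ∩ Carol: 12:30-13:00, 16:30-18:15.

12:30-13:00, 16:30-18:15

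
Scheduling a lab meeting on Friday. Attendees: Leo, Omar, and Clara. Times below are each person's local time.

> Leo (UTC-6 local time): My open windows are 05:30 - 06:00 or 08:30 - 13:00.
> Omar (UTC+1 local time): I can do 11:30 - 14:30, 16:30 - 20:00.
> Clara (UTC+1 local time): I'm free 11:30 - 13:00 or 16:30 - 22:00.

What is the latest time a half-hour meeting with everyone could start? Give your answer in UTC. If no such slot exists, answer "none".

Leo in UTC: 11:30-12:00, 14:30-19:00 (add 6h to convert from UTC-6).
Omar in UTC: 10:30-13:30, 15:30-19:00 (subtract 1h to convert from UTC+1).
Clara in UTC: 10:30-12:00, 15:30-21:00 (subtract 1h to convert from UTC+1).
Leo ∩ Omar: 11:30-12:00, 15:30-19:00.
Leo ∩ Omar ∩ Clara: 11:30-12:00, 15:30-19:00.
The last common window of at least 30 minutes is 15:30-19:00; a 30-minute meeting can start as late as 18:30 and still end by 19:00.

18:30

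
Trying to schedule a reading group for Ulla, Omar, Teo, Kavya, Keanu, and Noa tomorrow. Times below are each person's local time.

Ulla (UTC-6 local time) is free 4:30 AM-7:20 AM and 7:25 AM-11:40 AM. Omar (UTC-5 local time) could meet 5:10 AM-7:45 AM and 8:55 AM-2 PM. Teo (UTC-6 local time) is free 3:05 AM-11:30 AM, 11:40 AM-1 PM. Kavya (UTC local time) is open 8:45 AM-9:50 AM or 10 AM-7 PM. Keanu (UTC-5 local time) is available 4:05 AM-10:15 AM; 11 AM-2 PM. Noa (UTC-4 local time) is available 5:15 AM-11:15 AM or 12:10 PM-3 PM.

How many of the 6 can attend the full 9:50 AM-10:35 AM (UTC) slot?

Ulla in UTC: 10:30-13:20, 13:25-17:40 (add 6h to convert from UTC-6).
Omar in UTC: 10:10-12:45, 13:55-19:00 (add 5h to convert from UTC-5).
Teo in UTC: 09:05-17:30, 17:40-19:00 (add 6h to convert from UTC-6).
Kavya in UTC: 08:45-09:50, 10:00-19:00.
Keanu in UTC: 09:05-15:15, 16:00-19:00 (add 5h to convert from UTC-5).
Noa in UTC: 09:15-15:15, 16:10-19:00 (add 4h to convert from UTC-4).
Teo, Keanu, and Noa can make the full 09:50-10:35 slot — that's 3.

3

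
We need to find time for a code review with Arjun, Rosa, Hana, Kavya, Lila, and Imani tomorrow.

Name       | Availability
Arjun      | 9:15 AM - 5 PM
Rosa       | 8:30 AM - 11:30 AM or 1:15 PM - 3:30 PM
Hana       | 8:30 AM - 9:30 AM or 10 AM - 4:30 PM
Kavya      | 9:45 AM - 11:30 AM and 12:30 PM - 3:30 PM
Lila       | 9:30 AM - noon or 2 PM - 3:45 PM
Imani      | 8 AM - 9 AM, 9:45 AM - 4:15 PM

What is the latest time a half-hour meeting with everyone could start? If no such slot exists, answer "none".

Arjun ∩ Rosa: 09:15-11:30, 13:15-15:30.
Arjun ∩ Rosa ∩ Hana: 09:15-09:30, 10:00-11:30, 13:15-15:30.
Arjun ∩ Rosa ∩ Hana ∩ Kavya: 10:00-11:30, 13:15-15:30.
Arjun ∩ Rosa ∩ Hana ∩ Kavya ∩ Lila: 10:00-11:30, 14:00-15:30.
Arjun ∩ Rosa ∩ Hana ∩ Kavya ∩ Lila ∩ Imani: 10:00-11:30, 14:00-15:30.
The last common window of at least 30 minutes is 14:00-15:30; a 30-minute meeting can start as late as 15:00 and still end by 15:30.

15:00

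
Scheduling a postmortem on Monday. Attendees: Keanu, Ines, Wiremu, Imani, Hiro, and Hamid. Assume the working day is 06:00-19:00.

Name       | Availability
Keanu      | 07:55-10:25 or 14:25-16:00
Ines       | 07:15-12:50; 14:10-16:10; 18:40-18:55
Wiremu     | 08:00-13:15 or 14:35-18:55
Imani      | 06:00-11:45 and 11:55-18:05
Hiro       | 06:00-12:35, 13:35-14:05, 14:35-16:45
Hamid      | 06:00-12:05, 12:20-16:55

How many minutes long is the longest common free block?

Keanu ∩ Ines: 07:55-10:25, 14:25-16:00.
Keanu ∩ Ines ∩ Wiremu: 08:00-10:25, 14:35-16:00.
Keanu ∩ Ines ∩ Wiremu ∩ Imani: 08:00-10:25, 14:35-16:00.
Keanu ∩ Ines ∩ Wiremu ∩ Imani ∩ Hiro: 08:00-10:25, 14:35-16:00.
Keanu ∩ Ines ∩ Wiremu ∩ Imani ∩ Hiro ∩ Hamid: 08:00-10:25, 14:35-16:00.
Those are the intersection windows.
The longest is 08:00-10:25 at 145 minutes.

145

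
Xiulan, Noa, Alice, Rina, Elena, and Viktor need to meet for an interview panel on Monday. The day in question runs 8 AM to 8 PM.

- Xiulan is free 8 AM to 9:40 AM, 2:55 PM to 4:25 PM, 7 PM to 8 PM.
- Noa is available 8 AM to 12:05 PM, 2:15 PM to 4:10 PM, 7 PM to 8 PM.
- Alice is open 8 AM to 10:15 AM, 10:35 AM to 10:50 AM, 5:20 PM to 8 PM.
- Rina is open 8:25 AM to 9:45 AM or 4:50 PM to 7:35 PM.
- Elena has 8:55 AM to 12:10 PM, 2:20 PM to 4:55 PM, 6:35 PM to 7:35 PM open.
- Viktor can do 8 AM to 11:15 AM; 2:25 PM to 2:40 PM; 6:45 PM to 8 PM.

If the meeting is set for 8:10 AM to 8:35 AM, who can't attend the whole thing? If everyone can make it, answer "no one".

Xiulan: free for 08:10-08:35. Noa: free for 08:10-08:35. Alice: free for 08:10-08:35. Rina: not fully free for 08:10-08:35. Elena: not fully free for 08:10-08:35. Viktor: free for 08:10-08:35.

Elena, Rina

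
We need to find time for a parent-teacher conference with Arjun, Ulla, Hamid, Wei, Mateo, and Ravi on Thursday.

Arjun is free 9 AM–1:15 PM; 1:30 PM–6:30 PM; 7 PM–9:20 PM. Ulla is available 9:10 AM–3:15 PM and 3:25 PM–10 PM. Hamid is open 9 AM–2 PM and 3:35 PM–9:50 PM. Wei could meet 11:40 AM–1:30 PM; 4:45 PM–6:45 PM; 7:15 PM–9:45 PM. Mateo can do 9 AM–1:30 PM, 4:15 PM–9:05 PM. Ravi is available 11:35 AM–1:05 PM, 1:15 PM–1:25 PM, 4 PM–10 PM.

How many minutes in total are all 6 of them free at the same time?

300

Arjun ∩ Ulla: 09:10-13:15, 13:30-15:15, 15:25-18:30, 19:00-21:20.
Arjun ∩ Ulla ∩ Hamid: 09:10-13:15, 13:30-14:00, 15:35-18:30, 19:00-21:20.
Arjun ∩ Ulla ∩ Hamid ∩ Wei: 11:40-13:15, 16:45-18:30, 19:15-21:20.
Arjun ∩ Ulla ∩ Hamid ∩ Wei ∩ Mateo: 11:40-13:15, 16:45-18:30, 19:15-21:05.
Arjun ∩ Ulla ∩ Hamid ∩ Wei ∩ Mateo ∩ Ravi: 11:40-13:05, 16:45-18:30, 19:15-21:05.
Those are the intersection windows.
Summing the common windows: 85 + 105 + 110 = 300 minutes.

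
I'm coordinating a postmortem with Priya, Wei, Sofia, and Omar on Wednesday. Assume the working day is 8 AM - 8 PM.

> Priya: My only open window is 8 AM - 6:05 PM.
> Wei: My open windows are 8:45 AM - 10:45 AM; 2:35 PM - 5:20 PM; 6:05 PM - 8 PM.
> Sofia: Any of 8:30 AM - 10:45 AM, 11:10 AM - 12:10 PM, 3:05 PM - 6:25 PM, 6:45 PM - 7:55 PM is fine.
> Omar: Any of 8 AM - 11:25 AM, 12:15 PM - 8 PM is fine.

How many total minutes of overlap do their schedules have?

255

Priya ∩ Wei: 08:45-10:45, 14:35-17:20.
Priya ∩ Wei ∩ Sofia: 08:45-10:45, 15:05-17:20.
Priya ∩ Wei ∩ Sofia ∩ Omar: 08:45-10:45, 15:05-17:20.
Summing the common windows: 120 + 135 = 255 minutes.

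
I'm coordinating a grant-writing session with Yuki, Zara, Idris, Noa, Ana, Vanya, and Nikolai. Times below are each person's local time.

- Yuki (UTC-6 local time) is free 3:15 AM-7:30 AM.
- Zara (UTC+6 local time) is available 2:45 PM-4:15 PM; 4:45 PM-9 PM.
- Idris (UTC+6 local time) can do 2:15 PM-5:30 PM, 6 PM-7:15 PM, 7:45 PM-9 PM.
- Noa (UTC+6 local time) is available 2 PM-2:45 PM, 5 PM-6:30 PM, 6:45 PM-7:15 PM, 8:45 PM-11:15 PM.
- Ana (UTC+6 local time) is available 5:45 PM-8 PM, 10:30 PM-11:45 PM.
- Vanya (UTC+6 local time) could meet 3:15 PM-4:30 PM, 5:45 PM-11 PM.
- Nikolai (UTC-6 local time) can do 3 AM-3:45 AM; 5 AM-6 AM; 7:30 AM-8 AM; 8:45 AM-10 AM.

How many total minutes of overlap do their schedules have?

Yuki in UTC: 09:15-13:30 (add 6h to convert from UTC-6).
Zara in UTC: 08:45-10:15, 10:45-15:00 (subtract 6h to convert from UTC+6).
Idris in UTC: 08:15-11:30, 12:00-13:15, 13:45-15:00 (subtract 6h to convert from UTC+6).
Noa in UTC: 08:00-08:45, 11:00-12:30, 12:45-13:15, 14:45-17:15 (subtract 6h to convert from UTC+6).
Ana in UTC: 11:45-14:00, 16:30-17:45 (subtract 6h to convert from UTC+6).
Vanya in UTC: 09:15-10:30, 11:45-17:00 (subtract 6h to convert from UTC+6).
Nikolai in UTC: 09:00-09:45, 11:00-12:00, 13:30-14:00, 14:45-16:00 (add 6h to convert from UTC-6).
Yuki ∩ Zara: 09:15-10:15, 10:45-13:30.
Yuki ∩ Zara ∩ Idris: 09:15-10:15, 10:45-11:30, 12:00-13:15.
Yuki ∩ Zara ∩ Idris ∩ Noa: 11:00-11:30, 12:00-12:30, 12:45-13:15.
Yuki ∩ Zara ∩ Idris ∩ Noa ∩ Ana: 12:00-12:30, 12:45-13:15.
Yuki ∩ Zara ∩ Idris ∩ Noa ∩ Ana ∩ Vanya: 12:00-12:30, 12:45-13:15.
Yuki ∩ Zara ∩ Idris ∩ Noa ∩ Ana ∩ Vanya ∩ Nikolai: ∅.
There is no time when everyone is free.
There is no common window, so the total is 0 minutes.

0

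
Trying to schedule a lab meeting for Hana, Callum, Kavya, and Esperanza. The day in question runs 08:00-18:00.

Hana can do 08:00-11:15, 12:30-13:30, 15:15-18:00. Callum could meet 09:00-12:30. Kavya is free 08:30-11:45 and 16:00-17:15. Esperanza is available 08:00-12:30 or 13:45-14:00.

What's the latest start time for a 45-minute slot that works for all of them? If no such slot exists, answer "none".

10:30

Hana ∩ Callum: 09:00-11:15.
Hana ∩ Callum ∩ Kavya: 09:00-11:15.
Hana ∩ Callum ∩ Kavya ∩ Esperanza: 09:00-11:15.
So the common availability across everyone is 09:00-11:15.
The last common window of at least 45 minutes is 09:00-11:15; a 45-minute meeting can start as late as 10:30 and still end by 11:15.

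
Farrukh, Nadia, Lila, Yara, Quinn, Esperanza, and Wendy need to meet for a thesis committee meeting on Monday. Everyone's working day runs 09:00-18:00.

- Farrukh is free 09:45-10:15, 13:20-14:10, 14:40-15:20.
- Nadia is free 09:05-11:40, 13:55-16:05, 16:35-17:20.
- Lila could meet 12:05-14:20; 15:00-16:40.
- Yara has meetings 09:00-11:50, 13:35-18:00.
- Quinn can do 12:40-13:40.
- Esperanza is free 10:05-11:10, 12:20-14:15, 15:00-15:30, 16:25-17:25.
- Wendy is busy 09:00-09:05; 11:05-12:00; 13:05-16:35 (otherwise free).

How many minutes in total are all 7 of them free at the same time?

Farrukh free: 09:45-10:15, 13:20-14:10, 14:40-15:20.
Nadia free: 09:05-11:40, 13:55-16:05, 16:35-17:20.
Lila free: 12:05-14:20, 15:00-16:40.
Yara free: 11:50-13:35 (invert busy blocks within the working day).
Quinn free: 12:40-13:40.
Esperanza free: 10:05-11:10, 12:20-14:15, 15:00-15:30, 16:25-17:25.
Wendy free: 09:05-11:05, 12:00-13:05, 16:35-18:00 (invert busy blocks within the working day).
Farrukh ∩ Nadia: 09:45-10:15, 13:55-14:10, 14:40-15:20.
Farrukh ∩ Nadia ∩ Lila: 13:55-14:10, 15:00-15:20.
Farrukh ∩ Nadia ∩ Lila ∩ Yara: ∅.
Farrukh ∩ Nadia ∩ Lila ∩ Yara ∩ Quinn: ∅.
Farrukh ∩ Nadia ∩ Lila ∩ Yara ∩ Quinn ∩ Esperanza: ∅.
Farrukh ∩ Nadia ∩ Lila ∩ Yara ∩ Quinn ∩ Esperanza ∩ Wendy: ∅.
There is no time when everyone is free.
There is no common window, so the total is 0 minutes.

0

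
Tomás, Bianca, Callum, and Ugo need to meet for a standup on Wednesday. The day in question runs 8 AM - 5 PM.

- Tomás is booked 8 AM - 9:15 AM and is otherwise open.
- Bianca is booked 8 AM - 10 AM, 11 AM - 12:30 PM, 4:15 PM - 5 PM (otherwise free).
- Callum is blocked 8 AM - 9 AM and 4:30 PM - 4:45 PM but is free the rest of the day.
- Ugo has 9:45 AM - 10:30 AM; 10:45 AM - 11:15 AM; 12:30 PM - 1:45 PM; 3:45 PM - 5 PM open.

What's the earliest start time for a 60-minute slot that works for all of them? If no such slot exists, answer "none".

12:30

Tomás free: 09:15-17:00 (invert busy blocks within the working day).
Bianca free: 10:00-11:00, 12:30-16:15 (invert busy blocks within the working day).
Callum free: 09:00-16:30, 16:45-17:00 (invert busy blocks within the working day).
Ugo free: 09:45-10:30, 10:45-11:15, 12:30-13:45, 15:45-17:00.
Tomás ∩ Bianca: 10:00-11:00, 12:30-16:15.
Tomás ∩ Bianca ∩ Callum: 10:00-11:00, 12:30-16:15.
Tomás ∩ Bianca ∩ Callum ∩ Ugo: 10:00-10:30, 10:45-11:00, 12:30-13:45, 15:45-16:15.
The first common window of at least 60 minutes is 12:30-13:45, so the earliest start is 12:30.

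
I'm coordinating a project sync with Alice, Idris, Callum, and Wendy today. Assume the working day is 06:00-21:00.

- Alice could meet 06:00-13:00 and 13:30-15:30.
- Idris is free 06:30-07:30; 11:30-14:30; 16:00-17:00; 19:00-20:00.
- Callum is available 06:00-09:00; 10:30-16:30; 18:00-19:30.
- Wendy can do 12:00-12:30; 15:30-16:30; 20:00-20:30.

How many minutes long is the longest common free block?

30

Alice ∩ Idris: 06:30-07:30, 11:30-13:00, 13:30-14:30.
Alice ∩ Idris ∩ Callum: 06:30-07:30, 11:30-13:00, 13:30-14:30.
Alice ∩ Idris ∩ Callum ∩ Wendy: 12:00-12:30.
The longest is 12:00-12:30 at 30 minutes.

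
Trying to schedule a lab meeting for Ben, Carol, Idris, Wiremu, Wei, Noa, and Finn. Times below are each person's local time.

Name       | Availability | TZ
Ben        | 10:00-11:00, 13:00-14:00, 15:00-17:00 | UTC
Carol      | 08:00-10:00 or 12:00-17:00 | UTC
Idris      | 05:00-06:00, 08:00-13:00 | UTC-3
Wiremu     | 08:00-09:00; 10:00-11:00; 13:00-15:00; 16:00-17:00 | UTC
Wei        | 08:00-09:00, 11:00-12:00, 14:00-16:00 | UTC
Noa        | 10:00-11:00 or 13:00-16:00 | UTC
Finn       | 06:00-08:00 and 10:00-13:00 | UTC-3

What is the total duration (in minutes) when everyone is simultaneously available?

0

Ben in UTC: 10:00-11:00, 13:00-14:00, 15:00-17:00.
Carol in UTC: 08:00-10:00, 12:00-17:00.
Idris in UTC: 08:00-09:00, 11:00-16:00 (add 3h to convert from UTC-3).
Wiremu in UTC: 08:00-09:00, 10:00-11:00, 13:00-15:00, 16:00-17:00.
Wei in UTC: 08:00-09:00, 11:00-12:00, 14:00-16:00.
Noa in UTC: 10:00-11:00, 13:00-16:00.
Finn in UTC: 09:00-11:00, 13:00-16:00 (add 3h to convert from UTC-3).
Ben ∩ Carol: 13:00-14:00, 15:00-17:00.
Ben ∩ Carol ∩ Idris: 13:00-14:00, 15:00-16:00.
Ben ∩ Carol ∩ Idris ∩ Wiremu: 13:00-14:00.
Ben ∩ Carol ∩ Idris ∩ Wiremu ∩ Wei: ∅.
Ben ∩ Carol ∩ Idris ∩ Wiremu ∩ Wei ∩ Noa: ∅.
Ben ∩ Carol ∩ Idris ∩ Wiremu ∩ Wei ∩ Noa ∩ Finn: ∅.
There is no time when everyone is free.
There is no common window, so the total is 0 minutes.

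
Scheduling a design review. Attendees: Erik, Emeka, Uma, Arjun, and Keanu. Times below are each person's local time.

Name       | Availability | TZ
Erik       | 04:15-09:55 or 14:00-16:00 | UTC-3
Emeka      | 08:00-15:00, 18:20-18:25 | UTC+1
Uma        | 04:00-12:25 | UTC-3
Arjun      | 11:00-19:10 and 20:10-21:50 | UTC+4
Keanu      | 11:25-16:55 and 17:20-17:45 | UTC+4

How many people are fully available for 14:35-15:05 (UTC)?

Erik in UTC: 07:15-12:55, 17:00-19:00 (add 3h to convert from UTC-3).
Emeka in UTC: 07:00-14:00, 17:20-17:25 (subtract 1h to convert from UTC+1).
Uma in UTC: 07:00-15:25 (add 3h to convert from UTC-3).
Arjun in UTC: 07:00-15:10, 16:10-17:50 (subtract 4h to convert from UTC+4).
Keanu in UTC: 07:25-12:55, 13:20-13:45 (subtract 4h to convert from UTC+4).
Uma and Arjun can make the full 14:35-15:05 slot — that's 2.

2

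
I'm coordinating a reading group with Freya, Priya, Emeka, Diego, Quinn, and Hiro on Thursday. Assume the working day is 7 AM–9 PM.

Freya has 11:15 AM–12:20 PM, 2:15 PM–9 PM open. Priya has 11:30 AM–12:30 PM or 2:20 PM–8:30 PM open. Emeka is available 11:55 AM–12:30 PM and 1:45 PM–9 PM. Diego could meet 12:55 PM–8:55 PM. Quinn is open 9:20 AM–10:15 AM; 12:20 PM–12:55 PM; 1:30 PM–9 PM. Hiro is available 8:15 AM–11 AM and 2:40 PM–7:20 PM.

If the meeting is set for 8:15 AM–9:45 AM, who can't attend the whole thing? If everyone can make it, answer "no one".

Freya: not fully free for 08:15-09:45. Priya: not fully free for 08:15-09:45. Emeka: not fully free for 08:15-09:45. Diego: not fully free for 08:15-09:45. Quinn: not fully free for 08:15-09:45. Hiro: free for 08:15-09:45.

Diego, Emeka, Freya, Priya, Quinn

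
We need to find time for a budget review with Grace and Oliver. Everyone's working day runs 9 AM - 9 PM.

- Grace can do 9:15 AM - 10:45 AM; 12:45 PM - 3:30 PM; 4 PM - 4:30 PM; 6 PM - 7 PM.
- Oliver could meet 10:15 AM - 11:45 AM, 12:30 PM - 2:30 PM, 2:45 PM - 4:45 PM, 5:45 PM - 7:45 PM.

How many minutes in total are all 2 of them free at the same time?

270

Grace ∩ Oliver: 10:15-10:45, 12:45-14:30, 14:45-15:30, 16:00-16:30, 18:00-19:00.
Summing the common windows: 30 + 105 + 45 + 30 + 60 = 270 minutes.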